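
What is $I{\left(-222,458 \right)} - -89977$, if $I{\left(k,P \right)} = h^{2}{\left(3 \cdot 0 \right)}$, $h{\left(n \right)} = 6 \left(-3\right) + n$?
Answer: $90301$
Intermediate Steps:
$h{\left(n \right)} = -18 + n$
$I{\left(k,P \right)} = 324$ ($I{\left(k,P \right)} = \left(-18 + 3 \cdot 0\right)^{2} = \left(-18 + 0\right)^{2} = \left(-18\right)^{2} = 324$)
$I{\left(-222,458 \right)} - -89977 = 324 - -89977 = 324 + 89977 = 90301$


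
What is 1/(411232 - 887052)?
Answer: -1/475820 ≈ -2.1016e-6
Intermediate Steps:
1/(411232 - 887052) = 1/(-475820) = -1/475820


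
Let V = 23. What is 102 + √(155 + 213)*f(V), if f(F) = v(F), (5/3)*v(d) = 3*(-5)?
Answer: 102 - 36*√23 ≈ -70.650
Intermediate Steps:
v(d) = -9 (v(d) = 3*(3*(-5))/5 = (⅗)*(-15) = -9)
f(F) = -9
102 + √(155 + 213)*f(V) = 102 + √(155 + 213)*(-9) = 102 + √368*(-9) = 102 + (4*√23)*(-9) = 102 - 36*√23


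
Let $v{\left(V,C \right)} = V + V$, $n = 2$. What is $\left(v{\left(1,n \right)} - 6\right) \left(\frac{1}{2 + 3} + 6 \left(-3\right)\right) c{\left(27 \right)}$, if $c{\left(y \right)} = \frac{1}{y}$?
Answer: $\frac{356}{135} \approx 2.637$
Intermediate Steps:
$v{\left(V,C \right)} = 2 V$
$\left(v{\left(1,n \right)} - 6\right) \left(\frac{1}{2 + 3} + 6 \left(-3\right)\right) c{\left(27 \right)} = \frac{\left(2 \cdot 1 - 6\right) \left(\frac{1}{2 + 3} + 6 \left(-3\right)\right)}{27} = \left(2 - 6\right) \left(\frac{1}{5} - 18\right) \frac{1}{27} = - 4 \left(\frac{1}{5} - 18\right) \frac{1}{27} = \left(-4\right) \left(- \frac{89}{5}\right) \frac{1}{27} = \frac{356}{5} \cdot \frac{1}{27} = \frac{356}{135}$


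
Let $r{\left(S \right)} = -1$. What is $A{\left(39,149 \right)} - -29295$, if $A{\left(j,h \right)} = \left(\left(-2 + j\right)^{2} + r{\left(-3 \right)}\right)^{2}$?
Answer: $1900719$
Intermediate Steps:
$A{\left(j,h \right)} = \left(-1 + \left(-2 + j\right)^{2}\right)^{2}$ ($A{\left(j,h \right)} = \left(\left(-2 + j\right)^{2} - 1\right)^{2} = \left(-1 + \left(-2 + j\right)^{2}\right)^{2}$)
$A{\left(39,149 \right)} - -29295 = \left(-1 + \left(-2 + 39\right)^{2}\right)^{2} - -29295 = \left(-1 + 37^{2}\right)^{2} + 29295 = \left(-1 + 1369\right)^{2} + 29295 = 1368^{2} + 29295 = 1871424 + 29295 = 1900719$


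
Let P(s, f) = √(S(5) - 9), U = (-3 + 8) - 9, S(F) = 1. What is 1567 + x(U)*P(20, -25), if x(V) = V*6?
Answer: 1567 - 48*I*√2 ≈ 1567.0 - 67.882*I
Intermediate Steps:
U = -4 (U = 5 - 9 = -4)
P(s, f) = 2*I*√2 (P(s, f) = √(1 - 9) = √(-8) = 2*I*√2)
x(V) = 6*V
1567 + x(U)*P(20, -25) = 1567 + (6*(-4))*(2*I*√2) = 1567 - 48*I*√2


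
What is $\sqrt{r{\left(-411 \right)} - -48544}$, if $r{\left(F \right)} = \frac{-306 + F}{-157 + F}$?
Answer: $\frac{\sqrt{3915466678}}{284} \approx 220.33$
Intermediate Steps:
$r{\left(F \right)} = \frac{-306 + F}{-157 + F}$
$\sqrt{r{\left(-411 \right)} - -48544} = \sqrt{\frac{-306 - 411}{-157 - 411} - -48544} = \sqrt{\frac{1}{-568} \left(-717\right) + 48544} = \sqrt{\left(- \frac{1}{568}\right) \left(-717\right) + 48544} = \sqrt{\frac{717}{568} + 48544} = \sqrt{\frac{27573709}{568}} = \frac{\sqrt{3915466678}}{284}$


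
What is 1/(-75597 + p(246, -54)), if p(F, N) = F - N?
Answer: -1/75297 ≈ -1.3281e-5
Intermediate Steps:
1/(-75597 + p(246, -54)) = 1/(-75597 + (246 - 1*(-54))) = 1/(-75597 + (246 + 54)) = 1/(-75597 + 300) = 1/(-75297) = -1/75297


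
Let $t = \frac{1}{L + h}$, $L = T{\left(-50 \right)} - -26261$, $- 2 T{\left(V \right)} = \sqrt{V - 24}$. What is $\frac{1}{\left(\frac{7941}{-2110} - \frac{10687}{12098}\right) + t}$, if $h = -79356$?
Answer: $\frac{6381695 \left(- \sqrt{74} + 106190 i\right)}{- 3149071585320 i + 29654947 \sqrt{74}} \approx -0.2152 - 7.0656 \cdot 10^{-11} i$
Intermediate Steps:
$T{\left(V \right)} = - \frac{\sqrt{-24 + V}}{2}$ ($T{\left(V \right)} = - \frac{\sqrt{V - 24}}{2} = - \frac{\sqrt{-24 + V}}{2}$)
$L = 26261 - \frac{i \sqrt{74}}{2}$ ($L = - \frac{\sqrt{-24 - 50}}{2} - -26261 = - \frac{\sqrt{-74}}{2} + 26261 = - \frac{i \sqrt{74}}{2} + 26261 = 26261 - \frac{i \sqrt{74}}{2} \approx 26261.0 - 4.3012 i$)
$t = \frac{1}{-53095 - \frac{i \sqrt{74}}{2}}$ ($t = \frac{1}{\left(26261 - \frac{i \sqrt{74}}{2}\right) - 79356} = \frac{1}{-53095 - \frac{i \sqrt{74}}{2}} \approx -1.8834 \cdot 10^{-5} + 1.5 \cdot 10^{-9} i$)
$\frac{1}{\left(\frac{7941}{-2110} - \frac{10687}{12098}\right) + t} = \frac{1}{\left(\frac{7941}{-2110} - \frac{10687}{12098}\right) - \left(\frac{2870}{152382651} - \frac{i \sqrt{74}}{5638158087}\right)} = \frac{1}{\left(7941 \left(- \frac{1}{2110}\right) - \frac{10687}{12098}\right) - \left(\frac{2870}{152382651} - \frac{i \sqrt{74}}{5638158087}\right)} = \frac{1}{\left(- \frac{7941}{2110} - \frac{10687}{12098}\right) - \left(\frac{2870}{152382651} - \frac{i \sqrt{74}}{5638158087}\right)} = \frac{1}{- \frac{29654947}{6381695} - \left(\frac{2870}{152382651} - \frac{i \sqrt{74}}{5638158087}\right)} = \frac{1}{- \frac{4518917754589147}{972459601973445} + \frac{i \sqrt{74}}{5638158087}}$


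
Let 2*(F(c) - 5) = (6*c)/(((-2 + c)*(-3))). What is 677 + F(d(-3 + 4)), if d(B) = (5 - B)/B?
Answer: 680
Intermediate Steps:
d(B) = (5 - B)/B
F(c) = 5 + 3*c/(6 - 3*c) (F(c) = 5 + ((6*c)/(((-2 + c)*(-3))))/2 = 5 + ((6*c)/(6 - 3*c))/2 = 5 + (6*c/(6 - 3*c))/2 = 5 + 3*c/(6 - 3*c))
677 + F(d(-3 + 4)) = 677 + 2*(-5 + 2*((5 - (-3 + 4))/(-3 + 4)))/(-2 + (5 - (-3 + 4))/(-3 + 4)) = 677 + 2*(-5 + 2*((5 - 1*1)/1))/(-2 + (5 - 1*1)/1) = 677 + 2*(-5 + 2*(1*(5 - 1)))/(-2 + 1*(5 - 1)) = 677 + 2*(-5 + 2*(1*4))/(-2 + 1*4) = 677 + 2*(-5 + 2*4)/(-2 + 4) = 677 + 2*(-5 + 8)/2 = 677 + 2*(1/2)*3 = 677 + 3 = 680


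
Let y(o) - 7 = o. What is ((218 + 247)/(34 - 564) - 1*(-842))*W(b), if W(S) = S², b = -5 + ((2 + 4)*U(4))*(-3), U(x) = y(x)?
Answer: 3674153231/106 ≈ 3.4662e+7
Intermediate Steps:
y(o) = 7 + o
U(x) = 7 + x
b = -203 (b = -5 + ((2 + 4)*(7 + 4))*(-3) = -5 + (6*11)*(-3) = -5 + 66*(-3) = -5 - 198 = -203)
((218 + 247)/(34 - 564) - 1*(-842))*W(b) = ((218 + 247)/(34 - 564) - 1*(-842))*(-203)² = (465/(-530) + 842)*41209 = (465*(-1/530) + 842)*41209 = (-93/106 + 842)*41209 = (89159/106)*41209 = 3674153231/106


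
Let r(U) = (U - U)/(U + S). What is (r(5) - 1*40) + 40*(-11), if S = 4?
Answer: -480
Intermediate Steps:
r(U) = 0 (r(U) = (U - U)/(U + 4) = 0/(4 + U) = 0)
(r(5) - 1*40) + 40*(-11) = (0 - 1*40) + 40*(-11) = (0 - 40) - 440 = -40 - 440 = -480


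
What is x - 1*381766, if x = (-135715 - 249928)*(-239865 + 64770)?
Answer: 67523779319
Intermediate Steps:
x = 67524161085 (x = -385643*(-175095) = 67524161085)
x - 1*381766 = 67524161085 - 1*381766 = 67524161085 - 381766 = 67523779319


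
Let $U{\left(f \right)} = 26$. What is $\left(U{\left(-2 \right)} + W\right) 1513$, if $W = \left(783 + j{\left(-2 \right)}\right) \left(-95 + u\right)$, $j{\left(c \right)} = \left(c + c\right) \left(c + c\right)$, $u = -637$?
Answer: $-884865946$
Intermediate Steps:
$j{\left(c \right)} = 4 c^{2}$ ($j{\left(c \right)} = 2 c 2 c = 4 c^{2}$)
$W = -584868$ ($W = \left(783 + 4 \left(-2\right)^{2}\right) \left(-95 - 637\right) = \left(783 + 4 \cdot 4\right) \left(-732\right) = \left(783 + 16\right) \left(-732\right) = 799 \left(-732\right) = -584868$)
$\left(U{\left(-2 \right)} + W\right) 1513 = \left(26 - 584868\right) 1513 = \left(-584842\right) 1513 = -884865946$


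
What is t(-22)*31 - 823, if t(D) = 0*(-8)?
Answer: -823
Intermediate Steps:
t(D) = 0
t(-22)*31 - 823 = 0*31 - 823 = 0 - 823 = -823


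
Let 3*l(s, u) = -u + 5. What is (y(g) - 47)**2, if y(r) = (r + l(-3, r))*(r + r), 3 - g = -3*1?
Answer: 441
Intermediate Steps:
l(s, u) = 5/3 - u/3 (l(s, u) = (-u + 5)/3 = (5 - u)/3 = 5/3 - u/3)
g = 6 (g = 3 - (-3) = 3 - 1*(-3) = 3 + 3 = 6)
y(r) = 2*r*(5/3 + 2*r/3) (y(r) = (r + (5/3 - r/3))*(r + r) = (5/3 + 2*r/3)*(2*r) = 2*r*(5/3 + 2*r/3))
(y(g) - 47)**2 = ((2/3)*6*(5 + 2*6) - 47)**2 = ((2/3)*6*(5 + 12) - 47)**2 = ((2/3)*6*17 - 47)**2 = (68 - 47)**2 = 21**2 = 441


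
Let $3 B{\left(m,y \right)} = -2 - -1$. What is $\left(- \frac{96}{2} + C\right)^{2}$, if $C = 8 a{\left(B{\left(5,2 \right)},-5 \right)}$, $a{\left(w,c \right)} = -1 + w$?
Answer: $\frac{30976}{9} \approx 3441.8$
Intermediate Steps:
$B{\left(m,y \right)} = - \frac{1}{3}$ ($B{\left(m,y \right)} = \frac{-2 - -1}{3} = \frac{-2 + 1}{3} = \frac{1}{3} \left(-1\right) = - \frac{1}{3}$)
$C = - \frac{32}{3}$ ($C = 8 \left(-1 - \frac{1}{3}\right) = 8 \left(- \frac{4}{3}\right) = - \frac{32}{3} \approx -10.667$)
$\left(- \frac{96}{2} + C\right)^{2} = \left(- \frac{96}{2} - \frac{32}{3}\right)^{2} = \left(\left(-96\right) \frac{1}{2} - \frac{32}{3}\right)^{2} = \left(-48 - \frac{32}{3}\right)^{2} = \left(- \frac{176}{3}\right)^{2} = \frac{30976}{9}$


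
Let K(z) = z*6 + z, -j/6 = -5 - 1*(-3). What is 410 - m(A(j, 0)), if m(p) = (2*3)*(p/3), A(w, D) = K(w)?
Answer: 242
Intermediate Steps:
j = 12 (j = -6*(-5 - 1*(-3)) = -6*(-5 + 3) = -6*(-2) = 12)
K(z) = 7*z (K(z) = 6*z + z = 7*z)
A(w, D) = 7*w
m(p) = 2*p (m(p) = 6*(p*(⅓)) = 6*(p/3) = 2*p)
410 - m(A(j, 0)) = 410 - 2*7*12 = 410 - 2*84 = 410 - 1*168 = 410 - 168 = 242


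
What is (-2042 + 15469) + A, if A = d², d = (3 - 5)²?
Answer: 13443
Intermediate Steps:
d = 4 (d = (-2)² = 4)
A = 16 (A = 4² = 16)
(-2042 + 15469) + A = (-2042 + 15469) + 16 = 13427 + 16 = 13443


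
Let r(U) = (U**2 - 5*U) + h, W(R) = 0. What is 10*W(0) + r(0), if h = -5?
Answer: -5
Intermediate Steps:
r(U) = -5 + U**2 - 5*U (r(U) = (U**2 - 5*U) - 5 = -5 + U**2 - 5*U)
10*W(0) + r(0) = 10*0 + (-5 + 0**2 - 5*0) = 0 + (-5 + 0 + 0) = 0 - 5 = -5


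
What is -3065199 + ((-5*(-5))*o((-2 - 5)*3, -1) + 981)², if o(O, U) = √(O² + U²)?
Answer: -1826588 + 49050*√442 ≈ -7.9537e+5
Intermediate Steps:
-3065199 + ((-5*(-5))*o((-2 - 5)*3, -1) + 981)² = -3065199 + ((-5*(-5))*√(((-2 - 5)*3)² + (-1)²) + 981)² = -3065199 + (25*√((-7*3)² + 1) + 981)² = -3065199 + (25*√((-21)² + 1) + 981)² = -3065199 + (25*√(441 + 1) + 981)² = -3065199 + (25*√442 + 981)² = -3065199 + (981 + 25*√442)²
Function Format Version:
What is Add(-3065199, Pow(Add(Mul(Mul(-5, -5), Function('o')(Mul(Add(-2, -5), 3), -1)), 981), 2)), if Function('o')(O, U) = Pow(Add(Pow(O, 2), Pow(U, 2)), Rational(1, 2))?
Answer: Add(-1826588, Mul(49050, Pow(442, Rational(1, 2)))) ≈ -7.9537e+5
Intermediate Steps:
Add(-3065199, Pow(Add(Mul(Mul(-5, -5), Function('o')(Mul(Add(-2, -5), 3), -1)), 981), 2)) = Add(-3065199, Pow(Add(Mul(Mul(-5, -5), Pow(Add(Pow(Mul(Add(-2, -5), 3), 2), Pow(-1, 2)), Rational(1, 2))), 981), 2)) = Add(-3065199, Pow(Add(Mul(25, Pow(Add(Pow(Mul(-7, 3), 2), 1), Rational(1, 2))), 981), 2)) = Add(-3065199, Pow(Add(Mul(25, Pow(Add(Pow(-21, 2), 1), Rational(1, 2))), 981), 2)) = Add(-3065199, Pow(Add(Mul(25, Pow(Add(441, 1), Rational(1, 2))), 981), 2)) = Add(-3065199, Pow(Add(Mul(25, Pow(442, Rational(1, 2))), 981), 2)) = Add(-3065199, Pow(Add(981, Mul(25, Pow(442, Rational(1, 2)))), 2))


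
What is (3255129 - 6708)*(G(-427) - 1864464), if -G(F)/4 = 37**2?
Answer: -6074352364740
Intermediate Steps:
G(F) = -5476 (G(F) = -4*37**2 = -4*1369 = -5476)
(3255129 - 6708)*(G(-427) - 1864464) = (3255129 - 6708)*(-5476 - 1864464) = 3248421*(-1869940) = -6074352364740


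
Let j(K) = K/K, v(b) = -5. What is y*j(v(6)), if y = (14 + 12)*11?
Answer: 286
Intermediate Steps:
y = 286 (y = 26*11 = 286)
j(K) = 1
y*j(v(6)) = 286*1 = 286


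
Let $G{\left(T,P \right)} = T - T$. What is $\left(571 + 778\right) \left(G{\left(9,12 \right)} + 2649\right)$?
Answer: $3573501$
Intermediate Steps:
$G{\left(T,P \right)} = 0$
$\left(571 + 778\right) \left(G{\left(9,12 \right)} + 2649\right) = \left(571 + 778\right) \left(0 + 2649\right) = 1349 \cdot 2649 = 3573501$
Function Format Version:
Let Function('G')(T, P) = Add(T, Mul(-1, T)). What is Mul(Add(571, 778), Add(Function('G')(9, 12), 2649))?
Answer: 3573501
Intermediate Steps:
Function('G')(T, P) = 0
Mul(Add(571, 778), Add(Function('G')(9, 12), 2649)) = Mul(Add(571, 778), Add(0, 2649)) = Mul(1349, 2649) = 3573501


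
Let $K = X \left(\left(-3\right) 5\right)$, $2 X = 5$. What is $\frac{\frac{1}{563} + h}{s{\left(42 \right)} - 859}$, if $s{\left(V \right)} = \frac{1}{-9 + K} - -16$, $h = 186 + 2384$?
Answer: $- \frac{134562723}{44139763} \approx -3.0486$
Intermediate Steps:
$X = \frac{5}{2}$ ($X = \frac{1}{2} \cdot 5 = \frac{5}{2} \approx 2.5$)
$K = - \frac{75}{2}$ ($K = \frac{5 \left(\left(-3\right) 5\right)}{2} = \frac{5}{2} \left(-15\right) = - \frac{75}{2} \approx -37.5$)
$h = 2570$
$s{\left(V \right)} = \frac{1486}{93}$ ($s{\left(V \right)} = \frac{1}{-9 - \frac{75}{2}} - -16 = \frac{1}{- \frac{93}{2}} + 16 = - \frac{2}{93} + 16 = \frac{1486}{93}$)
$\frac{\frac{1}{563} + h}{s{\left(42 \right)} - 859} = \frac{\frac{1}{563} + 2570}{\frac{1486}{93} - 859} = \frac{\frac{1}{563} + 2570}{- \frac{78401}{93}} = \frac{1446911}{563} \left(- \frac{93}{78401}\right) = - \frac{134562723}{44139763}$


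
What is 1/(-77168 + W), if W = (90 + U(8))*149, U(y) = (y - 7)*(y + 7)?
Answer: -1/61523 ≈ -1.6254e-5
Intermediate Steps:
U(y) = (-7 + y)*(7 + y)
W = 15645 (W = (90 + (-49 + 8²))*149 = (90 + (-49 + 64))*149 = (90 + 15)*149 = 105*149 = 15645)
1/(-77168 + W) = 1/(-77168 + 15645) = 1/(-61523) = -1/61523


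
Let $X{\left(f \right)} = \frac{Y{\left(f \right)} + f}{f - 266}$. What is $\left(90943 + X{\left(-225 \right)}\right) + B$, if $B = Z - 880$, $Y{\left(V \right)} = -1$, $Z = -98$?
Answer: $\frac{44173041}{491} \approx 89966.0$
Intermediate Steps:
$X{\left(f \right)} = \frac{-1 + f}{-266 + f}$ ($X{\left(f \right)} = \frac{-1 + f}{f - 266} = \frac{-1 + f}{-266 + f}$)
$B = -978$ ($B = -98 - 880 = -978$)
$\left(90943 + X{\left(-225 \right)}\right) + B = \left(90943 + \frac{-1 - 225}{-266 - 225}\right) - 978 = \left(90943 + \frac{1}{-491} \left(-226\right)\right) - 978 = \left(90943 - - \frac{226}{491}\right) - 978 = \left(90943 + \frac{226}{491}\right) - 978 = \frac{44653239}{491} - 978 = \frac{44173041}{491}$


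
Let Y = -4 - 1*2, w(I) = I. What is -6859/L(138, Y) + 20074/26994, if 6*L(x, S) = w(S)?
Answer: 92585960/13497 ≈ 6859.7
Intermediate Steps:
Y = -6 (Y = -4 - 2 = -6)
L(x, S) = S/6
-6859/L(138, Y) + 20074/26994 = -6859/((⅙)*(-6)) + 20074/26994 = -6859/(-1) + 20074*(1/26994) = -6859*(-1) + 10037/13497 = 6859 + 10037/13497 = 92585960/13497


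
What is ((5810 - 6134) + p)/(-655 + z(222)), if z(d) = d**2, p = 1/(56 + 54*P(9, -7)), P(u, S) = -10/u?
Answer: -1297/194516 ≈ -0.0066678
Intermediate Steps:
p = -1/4 (p = 1/(56 + 54*(-10/9)) = 1/(56 - 60) = 1/(-4) = -1/4 ≈ -0.25000)
((5810 - 6134) + p)/(-655 + z(222)) = ((5810 - 6134) - 1/4)/(-655 + 222**2) = (-324 - 1/4)/(-655 + 49284) = -1297/4/48629 = -1297/4*1/48629 = -1297/194516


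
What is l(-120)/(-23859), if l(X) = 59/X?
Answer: 59/2863080 ≈ 2.0607e-5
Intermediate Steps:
l(-120)/(-23859) = (59/(-120))/(-23859) = (59*(-1/120))*(-1/23859) = -59/120*(-1/23859) = 59/2863080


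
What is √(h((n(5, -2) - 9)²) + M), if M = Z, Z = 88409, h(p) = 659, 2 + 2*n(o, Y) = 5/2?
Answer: 2*√22267 ≈ 298.44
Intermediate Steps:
n(o, Y) = ¼ (n(o, Y) = -1 + (5/2)/2 = -1 + (5*(½))/2 = -1 + (½)*(5/2) = -1 + 5/4 = ¼)
M = 88409
√(h((n(5, -2) - 9)²) + M) = √(659 + 88409) = √89068 = 2*√22267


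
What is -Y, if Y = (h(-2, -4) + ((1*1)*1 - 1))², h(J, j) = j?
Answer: -16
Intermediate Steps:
Y = 16 (Y = (-4 + ((1*1)*1 - 1))² = (-4 + (1*1 - 1))² = (-4 + (1 - 1))² = (-4 + 0)² = (-4)² = 16)
-Y = -1*16 = -16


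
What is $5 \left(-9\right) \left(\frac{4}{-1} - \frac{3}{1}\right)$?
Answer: $315$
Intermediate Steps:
$5 \left(-9\right) \left(\frac{4}{-1} - \frac{3}{1}\right) = - 45 \left(4 \left(-1\right) - 3\right) = - 45 \left(-4 - 3\right) = \left(-45\right) \left(-7\right) = 315$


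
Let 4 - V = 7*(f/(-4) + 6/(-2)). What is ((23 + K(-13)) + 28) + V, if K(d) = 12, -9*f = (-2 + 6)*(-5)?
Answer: 827/9 ≈ 91.889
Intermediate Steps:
f = 20/9 (f = -(-2 + 6)*(-5)/9 = -4*(-5)/9 = -⅑*(-20) = 20/9 ≈ 2.2222)
V = 260/9 (V = 4 - 7*((20/9)/(-4) + 6/(-2)) = 4 - 7*((20/9)*(-¼) + 6*(-½)) = 4 - 7*(-5/9 - 3) = 4 - 7*(-32)/9 = 4 - 1*(-224/9) = 4 + 224/9 = 260/9 ≈ 28.889)
((23 + K(-13)) + 28) + V = ((23 + 12) + 28) + 260/9 = (35 + 28) + 260/9 = 63 + 260/9 = 827/9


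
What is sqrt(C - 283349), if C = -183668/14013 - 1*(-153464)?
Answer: I*sqrt(314905355929)/1557 ≈ 360.41*I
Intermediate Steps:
C = 2150307364/14013 (C = -183668*1/14013 + 153464 = -183668/14013 + 153464 = 2150307364/14013 ≈ 1.5345e+5)
sqrt(C - 283349) = sqrt(2150307364/14013 - 283349) = sqrt(-1820262173/14013) = I*sqrt(314905355929)/1557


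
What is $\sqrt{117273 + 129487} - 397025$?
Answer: $-397025 + 2 \sqrt{61690} \approx -3.9653 \cdot 10^{5}$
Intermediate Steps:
$\sqrt{117273 + 129487} - 397025 = \sqrt{246760} - 397025 = 2 \sqrt{61690} - 397025 = -397025 + 2 \sqrt{61690}$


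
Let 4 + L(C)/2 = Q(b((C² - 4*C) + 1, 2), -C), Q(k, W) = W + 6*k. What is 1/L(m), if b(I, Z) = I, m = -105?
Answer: 1/137554 ≈ 7.2699e-6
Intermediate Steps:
L(C) = 4 - 50*C + 12*C² (L(C) = -8 + 2*(-C + 6*((C² - 4*C) + 1)) = -8 + 2*(-C + 6*(1 + C² - 4*C)) = -8 + 2*(-C + (6 - 24*C + 6*C²)) = -8 + 2*(6 - 25*C + 6*C²) = -8 + (12 - 50*C + 12*C²) = 4 - 50*C + 12*C²)
1/L(m) = 1/(4 - 50*(-105) + 12*(-105)²) = 1/(4 + 5250 + 12*11025) = 1/(4 + 5250 + 132300) = 1/137554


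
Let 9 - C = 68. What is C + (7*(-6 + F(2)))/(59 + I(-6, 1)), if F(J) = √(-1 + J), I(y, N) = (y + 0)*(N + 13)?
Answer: -288/5 ≈ -57.600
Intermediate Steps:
I(y, N) = y*(13 + N)
C = -59 (C = 9 - 1*68 = 9 - 68 = -59)
C + (7*(-6 + F(2)))/(59 + I(-6, 1)) = -59 + (7*(-6 + √(-1 + 2)))/(59 - 6*(13 + 1)) = -59 + (7*(-6 + √1))/(59 - 6*14) = -59 + (7*(-6 + 1))/(59 - 84) = -59 + (7*(-5))/(-25) = -59 - 1/25*(-35) = -59 + 7/5 = -288/5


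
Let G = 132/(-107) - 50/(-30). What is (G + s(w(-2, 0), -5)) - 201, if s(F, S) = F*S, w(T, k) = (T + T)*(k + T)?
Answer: -77222/321 ≈ -240.57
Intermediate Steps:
w(T, k) = 2*T*(T + k) (w(T, k) = (2*T)*(T + k) = 2*T*(T + k))
G = 139/321 (G = 132*(-1/107) - 50*(-1/30) = -132/107 + 5/3 = 139/321 ≈ 0.43302)
(G + s(w(-2, 0), -5)) - 201 = (139/321 + (2*(-2)*(-2 + 0))*(-5)) - 201 = (139/321 + (2*(-2)*(-2))*(-5)) - 201 = (139/321 + 8*(-5)) - 201 = (139/321 - 40) - 201 = -12701/321 - 201 = -77222/321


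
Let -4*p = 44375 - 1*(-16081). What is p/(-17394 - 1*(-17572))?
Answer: -7557/89 ≈ -84.910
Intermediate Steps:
p = -15114 (p = -(44375 - 1*(-16081))/4 = -(44375 + 16081)/4 = -1/4*60456 = -15114)
p/(-17394 - 1*(-17572)) = -15114/(-17394 - 1*(-17572)) = -15114/(-17394 + 17572) = -15114/178 = -15114*1/178 = -7557/89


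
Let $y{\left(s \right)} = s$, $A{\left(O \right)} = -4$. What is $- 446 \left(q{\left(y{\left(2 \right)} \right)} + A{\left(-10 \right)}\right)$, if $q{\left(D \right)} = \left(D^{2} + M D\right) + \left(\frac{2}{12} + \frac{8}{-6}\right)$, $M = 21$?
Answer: $- \frac{54635}{3} \approx -18212.0$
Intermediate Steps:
$q{\left(D \right)} = - \frac{7}{6} + D^{2} + 21 D$ ($q{\left(D \right)} = \left(D^{2} + 21 D\right) + \left(\frac{2}{12} + \frac{8}{-6}\right) = \left(D^{2} + 21 D\right) + \left(2 \cdot \frac{1}{12} + 8 \left(- \frac{1}{6}\right)\right) = \left(D^{2} + 21 D\right) + \left(\frac{1}{6} - \frac{4}{3}\right) = \left(D^{2} + 21 D\right) - \frac{7}{6} = - \frac{7}{6} + D^{2} + 21 D$)
$- 446 \left(q{\left(y{\left(2 \right)} \right)} + A{\left(-10 \right)}\right) = - 446 \left(\left(- \frac{7}{6} + 2^{2} + 21 \cdot 2\right) - 4\right) = - 446 \left(\left(- \frac{7}{6} + 4 + 42\right) - 4\right) = - 446 \left(\frac{269}{6} - 4\right) = \left(-446\right) \frac{245}{6} = - \frac{54635}{3}$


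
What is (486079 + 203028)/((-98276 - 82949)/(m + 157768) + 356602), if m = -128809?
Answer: 19955849613/10326656093 ≈ 1.9325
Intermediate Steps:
(486079 + 203028)/((-98276 - 82949)/(m + 157768) + 356602) = (486079 + 203028)/((-98276 - 82949)/(-128809 + 157768) + 356602) = 689107/(-181225/28959 + 356602) = 689107/(10326656093/28959) = 689107*(28959/10326656093) = 19955849613/10326656093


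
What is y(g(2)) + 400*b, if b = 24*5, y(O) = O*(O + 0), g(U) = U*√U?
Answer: 48008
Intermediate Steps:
g(U) = U^(3/2)
y(O) = O² (y(O) = O*O = O²)
b = 120
y(g(2)) + 400*b = (2^(3/2))² + 400*120 = (2*√2)² + 48000 = 8 + 48000 = 48008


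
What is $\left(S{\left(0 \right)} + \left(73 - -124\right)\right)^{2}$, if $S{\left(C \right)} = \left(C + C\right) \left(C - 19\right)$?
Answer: $38809$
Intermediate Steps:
$S{\left(C \right)} = 2 C \left(-19 + C\right)$
$\left(S{\left(0 \right)} + \left(73 - -124\right)\right)^{2} = \left(2 \cdot 0 \left(-19 + 0\right) + \left(73 - -124\right)\right)^{2} = \left(2 \cdot 0 \left(-19\right) + \left(73 + 124\right)\right)^{2} = \left(0 + 197\right)^{2} = 197^{2} = 38809$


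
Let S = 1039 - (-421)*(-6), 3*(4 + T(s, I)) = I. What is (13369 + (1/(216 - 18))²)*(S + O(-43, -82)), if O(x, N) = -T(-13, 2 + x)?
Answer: -577578341254/29403 ≈ -1.9644e+7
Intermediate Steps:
T(s, I) = -4 + I/3
S = -1487 (S = 1039 - 1*2526 = 1039 - 2526 = -1487)
O(x, N) = 10/3 - x/3 (O(x, N) = -(-4 + (2 + x)/3) = -(-4 + (⅔ + x/3)) = -(-10/3 + x/3) = 10/3 - x/3)
(13369 + (1/(216 - 18))²)*(S + O(-43, -82)) = (13369 + (1/(216 - 18))²)*(-1487 + (10/3 - ⅓*(-43))) = (13369 + (1/198)²)*(-1487 + (10/3 + 43/3)) = (13369 + (1/198)²)*(-1487 + 53/3) = (13369 + 1/39204)*(-4408/3) = (524118277/39204)*(-4408/3) = -577578341254/29403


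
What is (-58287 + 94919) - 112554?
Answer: -75922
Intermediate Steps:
(-58287 + 94919) - 112554 = 36632 - 112554 = -75922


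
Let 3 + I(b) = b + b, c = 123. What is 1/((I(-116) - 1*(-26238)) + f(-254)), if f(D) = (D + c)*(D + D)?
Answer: 1/92551 ≈ 1.0805e-5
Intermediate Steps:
I(b) = -3 + 2*b (I(b) = -3 + (b + b) = -3 + 2*b)
f(D) = 2*D*(123 + D) (f(D) = (D + 123)*(D + D) = (123 + D)*(2*D) = 2*D*(123 + D))
1/((I(-116) - 1*(-26238)) + f(-254)) = 1/(((-3 + 2*(-116)) - 1*(-26238)) + 2*(-254)*(123 - 254)) = 1/(((-3 - 232) + 26238) + 2*(-254)*(-131)) = 1/((-235 + 26238) + 66548) = 1/(26003 + 66548) = 1/92551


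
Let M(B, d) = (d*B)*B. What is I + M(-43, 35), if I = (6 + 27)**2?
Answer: 65804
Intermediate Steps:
I = 1089 (I = 33**2 = 1089)
M(B, d) = d*B**2 (M(B, d) = (B*d)*B = d*B**2)
I + M(-43, 35) = 1089 + 35*(-43)**2 = 1089 + 35*1849 = 1089 + 64715 = 65804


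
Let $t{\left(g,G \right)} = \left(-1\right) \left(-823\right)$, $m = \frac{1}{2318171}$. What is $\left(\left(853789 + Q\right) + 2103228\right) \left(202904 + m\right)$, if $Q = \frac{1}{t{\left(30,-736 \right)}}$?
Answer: $\frac{1144694863259741276320}{1907854733} \approx 5.9999 \cdot 10^{11}$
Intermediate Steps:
$m = \frac{1}{2318171} \approx 4.3137 \cdot 10^{-7}$
$t{\left(g,G \right)} = 823$
$Q = \frac{1}{823} \approx 0.0012151$
$\left(\left(853789 + Q\right) + 2103228\right) \left(202904 + m\right) = \left(\left(853789 + \frac{1}{823}\right) + 2103228\right) \left(202904 + \frac{1}{2318171}\right) = \left(\frac{702668348}{823} + 2103228\right) \frac{470366168585}{2318171} = \frac{2433624992}{823} \cdot \frac{470366168585}{2318171} = \frac{1144694863259741276320}{1907854733}$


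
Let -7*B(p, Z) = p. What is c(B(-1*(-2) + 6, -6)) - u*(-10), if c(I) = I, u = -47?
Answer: -3298/7 ≈ -471.14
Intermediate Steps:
B(p, Z) = -p/7
c(B(-1*(-2) + 6, -6)) - u*(-10) = -(-1*(-2) + 6)/7 - (-47)*(-10) = -(2 + 6)/7 - 1*470 = -⅐*8 - 470 = -8/7 - 470 = -3298/7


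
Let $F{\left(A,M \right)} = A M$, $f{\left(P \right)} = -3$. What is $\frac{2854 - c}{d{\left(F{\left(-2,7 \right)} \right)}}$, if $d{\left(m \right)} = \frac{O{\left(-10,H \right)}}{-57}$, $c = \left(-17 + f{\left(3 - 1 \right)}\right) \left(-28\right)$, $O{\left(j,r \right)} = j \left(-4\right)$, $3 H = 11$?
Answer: $- \frac{65379}{20} \approx -3268.9$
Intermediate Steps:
$H = \frac{11}{3}$ ($H = \frac{1}{3} \cdot 11 = \frac{11}{3} \approx 3.6667$)
$O{\left(j,r \right)} = - 4 j$
$c = 560$ ($c = \left(-17 - 3\right) \left(-28\right) = \left(-20\right) \left(-28\right) = 560$)
$d{\left(m \right)} = - \frac{40}{57}$ ($d{\left(m \right)} = \frac{\left(-4\right) \left(-10\right)}{-57} = 40 \left(- \frac{1}{57}\right) = - \frac{40}{57}$)
$\frac{2854 - c}{d{\left(F{\left(-2,7 \right)} \right)}} = \frac{2854 - 560}{- \frac{40}{57}} = \left(2854 - 560\right) \left(- \frac{57}{40}\right) = 2294 \left(- \frac{57}{40}\right) = - \frac{65379}{20}$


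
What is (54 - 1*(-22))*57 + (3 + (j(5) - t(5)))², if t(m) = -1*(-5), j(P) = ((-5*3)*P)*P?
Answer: 146461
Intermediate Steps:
j(P) = -15*P² (j(P) = (-15*P)*P = -15*P²)
t(m) = 5
(54 - 1*(-22))*57 + (3 + (j(5) - t(5)))² = (54 - 1*(-22))*57 + (3 + (-15*5² - 1*5))² = (54 + 22)*57 + (3 + (-15*25 - 5))² = 76*57 + (3 + (-375 - 5))² = 4332 + (3 - 380)² = 4332 + (-377)² = 4332 + 142129 = 146461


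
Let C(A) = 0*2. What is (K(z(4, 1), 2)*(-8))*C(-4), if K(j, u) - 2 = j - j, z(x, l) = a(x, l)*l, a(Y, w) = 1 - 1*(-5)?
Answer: 0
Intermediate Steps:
a(Y, w) = 6 (a(Y, w) = 1 + 5 = 6)
z(x, l) = 6*l
K(j, u) = 2 (K(j, u) = 2 + (j - j) = 2 + 0 = 2)
C(A) = 0
(K(z(4, 1), 2)*(-8))*C(-4) = (2*(-8))*0 = -16*0 = 0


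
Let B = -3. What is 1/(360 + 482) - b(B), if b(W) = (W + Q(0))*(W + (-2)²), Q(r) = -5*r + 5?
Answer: -1683/842 ≈ -1.9988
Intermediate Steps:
Q(r) = 5 - 5*r
b(W) = (4 + W)*(5 + W) (b(W) = (W + (5 - 5*0))*(W + (-2)²) = (W + (5 + 0))*(W + 4) = (W + 5)*(4 + W) = (5 + W)*(4 + W) = (4 + W)*(5 + W))
1/(360 + 482) - b(B) = 1/(360 + 482) - (20 + (-3)² + 9*(-3)) = 1/842 - (20 + 9 - 27) = 1/842 - 1*2 = 1/842 - 2 = -1683/842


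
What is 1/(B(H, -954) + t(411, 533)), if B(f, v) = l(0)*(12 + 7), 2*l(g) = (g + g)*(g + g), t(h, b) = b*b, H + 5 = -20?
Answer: 1/284089 ≈ 3.5200e-6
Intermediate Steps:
H = -25 (H = -5 - 20 = -25)
t(h, b) = b²
l(g) = 2*g² (l(g) = ((g + g)*(g + g))/2 = ((2*g)*(2*g))/2 = (4*g²)/2 = 2*g²)
B(f, v) = 0 (B(f, v) = (2*0²)*(12 + 7) = (2*0)*19 = 0*19 = 0)
1/(B(H, -954) + t(411, 533)) = 1/(0 + 533²) = 1/(0 + 284089) = 1/284089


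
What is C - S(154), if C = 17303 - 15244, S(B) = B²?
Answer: -21657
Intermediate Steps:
C = 2059
C - S(154) = 2059 - 1*154² = 2059 - 1*23716 = 2059 - 23716 = -21657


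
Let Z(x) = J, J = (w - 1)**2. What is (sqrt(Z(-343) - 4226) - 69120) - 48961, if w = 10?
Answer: -118081 + I*sqrt(4145) ≈ -1.1808e+5 + 64.382*I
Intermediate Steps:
J = 81 (J = (10 - 1)**2 = 9**2 = 81)
Z(x) = 81
(sqrt(Z(-343) - 4226) - 69120) - 48961 = (sqrt(81 - 4226) - 69120) - 48961 = (sqrt(-4145) - 69120) - 48961 = (I*sqrt(4145) - 69120) - 48961 = (-69120 + I*sqrt(4145)) - 48961 = -118081 + I*sqrt(4145)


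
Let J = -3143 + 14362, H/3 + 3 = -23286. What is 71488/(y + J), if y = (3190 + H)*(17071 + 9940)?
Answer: -17872/450250307 ≈ -3.9693e-5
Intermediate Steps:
H = -69867 (H = -9 + 3*(-23286) = -9 - 69858 = -69867)
y = -1801012447 (y = (3190 - 69867)*(17071 + 9940) = -66677*27011 = -1801012447)
J = 11219
71488/(y + J) = 71488/(-1801012447 + 11219) = 71488/(-1801001228) = 71488*(-1/1801001228) = -17872/450250307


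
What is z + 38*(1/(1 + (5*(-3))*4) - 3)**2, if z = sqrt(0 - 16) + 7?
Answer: 1228359/3481 + 4*I ≈ 352.88 + 4.0*I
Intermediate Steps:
z = 7 + 4*I (z = sqrt(-16) + 7 = 4*I + 7 = 7 + 4*I ≈ 7.0 + 4.0*I)
z + 38*(1/(1 + (5*(-3))*4) - 3)**2 = (7 + 4*I) + 38*(1/(1 + (5*(-3))*4) - 3)**2 = (7 + 4*I) + 38*(1/(1 - 15*4) - 3)**2 = (7 + 4*I) + 38*(1/(1 - 60) - 3)**2 = (7 + 4*I) + 38*(1/(-59) - 3)**2 = (7 + 4*I) + 38*(-1/59 - 3)**2 = (7 + 4*I) + 38*(-178/59)**2 = (7 + 4*I) + 38*(31684/3481) = (7 + 4*I) + 1203992/3481 = 1228359/3481 + 4*I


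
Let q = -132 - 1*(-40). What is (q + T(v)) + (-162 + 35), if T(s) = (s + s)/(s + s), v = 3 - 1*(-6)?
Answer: -218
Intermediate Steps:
v = 9 (v = 3 + 6 = 9)
q = -92 (q = -132 + 40 = -92)
T(s) = 1 (T(s) = (2*s)/((2*s)) = (2*s)*(1/(2*s)) = 1)
(q + T(v)) + (-162 + 35) = (-92 + 1) + (-162 + 35) = -91 - 127 = -218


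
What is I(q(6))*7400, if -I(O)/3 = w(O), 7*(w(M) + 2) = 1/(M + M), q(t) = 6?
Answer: 308950/7 ≈ 44136.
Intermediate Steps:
w(M) = -2 + 1/(14*M) (w(M) = -2 + 1/(7*(M + M)) = -2 + 1/(7*((2*M))) = -2 + (1/(2*M))/7 = -2 + 1/(14*M))
I(O) = 6 - 3/(14*O) (I(O) = -3*(-2 + 1/(14*O)) = 6 - 3/(14*O))
I(q(6))*7400 = (6 - 3/14/6)*7400 = (6 - 3/14*1/6)*7400 = (6 - 1/28)*7400 = (167/28)*7400 = 308950/7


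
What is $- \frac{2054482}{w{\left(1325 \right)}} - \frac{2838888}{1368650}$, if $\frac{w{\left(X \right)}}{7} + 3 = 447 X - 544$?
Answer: $- \frac{117506559827}{45718384600} \approx -2.5702$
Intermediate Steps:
$w{\left(X \right)} = -3829 + 3129 X$ ($w{\left(X \right)} = -21 + 7 \left(447 X - 544\right) = -21 + 7 \left(-544 + 447 X\right) = -21 + \left(-3808 + 3129 X\right) = -3829 + 3129 X$)
$- \frac{2054482}{w{\left(1325 \right)}} - \frac{2838888}{1368650} = - \frac{2054482}{-3829 + 3129 \cdot 1325} - \frac{2838888}{1368650} = - \frac{2054482}{-3829 + 4145925} - \frac{1419444}{684325} = - \frac{2054482}{4142096} - \frac{1419444}{684325} = \left(-2054482\right) \frac{1}{4142096} - \frac{1419444}{684325} = - \frac{1027241}{2071048} - \frac{1419444}{684325} = - \frac{117506559827}{45718384600}$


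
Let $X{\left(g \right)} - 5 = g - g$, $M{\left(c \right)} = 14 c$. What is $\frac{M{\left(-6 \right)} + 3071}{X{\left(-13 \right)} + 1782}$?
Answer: $\frac{2987}{1787} \approx 1.6715$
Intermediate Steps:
$X{\left(g \right)} = 5$ ($X{\left(g \right)} = 5 + \left(g - g\right) = 5 + 0 = 5$)
$\frac{M{\left(-6 \right)} + 3071}{X{\left(-13 \right)} + 1782} = \frac{14 \left(-6\right) + 3071}{5 + 1782} = \frac{-84 + 3071}{1787} = 2987 \cdot \frac{1}{1787} = \frac{2987}{1787}$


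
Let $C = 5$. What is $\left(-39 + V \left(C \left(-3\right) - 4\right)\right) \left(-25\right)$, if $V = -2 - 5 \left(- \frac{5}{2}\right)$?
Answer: $\frac{11925}{2} \approx 5962.5$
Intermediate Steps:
$V = \frac{21}{2}$ ($V = -2 - 5 \left(\left(-5\right) \frac{1}{2}\right) = -2 - - \frac{25}{2} = -2 + \frac{25}{2} = \frac{21}{2} \approx 10.5$)
$\left(-39 + V \left(C \left(-3\right) - 4\right)\right) \left(-25\right) = \left(-39 + \frac{21 \left(5 \left(-3\right) - 4\right)}{2}\right) \left(-25\right) = \left(-39 + \frac{21 \left(-15 - 4\right)}{2}\right) \left(-25\right) = \left(-39 + \frac{21}{2} \left(-19\right)\right) \left(-25\right) = \left(-39 - \frac{399}{2}\right) \left(-25\right) = \left(- \frac{477}{2}\right) \left(-25\right) = \frac{11925}{2}$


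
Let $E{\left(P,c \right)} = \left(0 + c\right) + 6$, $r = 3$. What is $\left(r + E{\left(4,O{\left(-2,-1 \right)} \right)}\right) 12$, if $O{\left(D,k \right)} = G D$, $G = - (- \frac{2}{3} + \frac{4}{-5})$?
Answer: $\frac{364}{5} \approx 72.8$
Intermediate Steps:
$G = \frac{22}{15}$ ($G = - (\left(-2\right) \frac{1}{3} + 4 \left(- \frac{1}{5}\right)) = - (- \frac{2}{3} - \frac{4}{5}) = \left(-1\right) \left(- \frac{22}{15}\right) = \frac{22}{15} \approx 1.4667$)
$O{\left(D,k \right)} = \frac{22 D}{15}$
$E{\left(P,c \right)} = 6 + c$ ($E{\left(P,c \right)} = c + 6 = 6 + c$)
$\left(r + E{\left(4,O{\left(-2,-1 \right)} \right)}\right) 12 = \left(3 + \left(6 + \frac{22}{15} \left(-2\right)\right)\right) 12 = \left(3 + \left(6 - \frac{44}{15}\right)\right) 12 = \left(3 + \frac{46}{15}\right) 12 = \frac{91}{15} \cdot 12 = \frac{364}{5}$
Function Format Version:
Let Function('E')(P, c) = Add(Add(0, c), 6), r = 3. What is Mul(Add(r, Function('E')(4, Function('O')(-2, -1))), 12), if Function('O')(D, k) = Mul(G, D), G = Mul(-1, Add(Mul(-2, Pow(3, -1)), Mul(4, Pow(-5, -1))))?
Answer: Rational(364, 5) ≈ 72.800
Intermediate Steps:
G = Rational(22, 15) (G = Mul(-1, Add(Mul(-2, Rational(1, 3)), Mul(4, Rational(-1, 5)))) = Mul(-1, Add(Rational(-2, 3), Rational(-4, 5))) = Mul(-1, Rational(-22, 15)) = Rational(22, 15) ≈ 1.4667)
Function('O')(D, k) = Mul(Rational(22, 15), D)
Function('E')(P, c) = Add(6, c) (Function('E')(P, c) = Add(c, 6) = Add(6, c))
Mul(Add(r, Function('E')(4, Function('O')(-2, -1))), 12) = Mul(Add(3, Add(6, Mul(Rational(22, 15), -2))), 12) = Mul(Add(3, Add(6, Rational(-44, 15))), 12) = Mul(Add(3, Rational(46, 15)), 12) = Mul(Rational(91, 15), 12) = Rational(364, 5)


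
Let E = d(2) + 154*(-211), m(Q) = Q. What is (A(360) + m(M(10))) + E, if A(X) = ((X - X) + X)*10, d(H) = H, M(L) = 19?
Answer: -28873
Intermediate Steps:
A(X) = 10*X (A(X) = (0 + X)*10 = X*10 = 10*X)
E = -32492 (E = 2 + 154*(-211) = 2 - 32494 = -32492)
(A(360) + m(M(10))) + E = (10*360 + 19) - 32492 = (3600 + 19) - 32492 = 3619 - 32492 = -28873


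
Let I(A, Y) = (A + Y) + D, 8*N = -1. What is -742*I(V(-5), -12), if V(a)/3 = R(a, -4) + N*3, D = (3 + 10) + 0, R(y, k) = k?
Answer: 35987/4 ≈ 8996.8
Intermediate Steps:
N = -⅛ (N = (⅛)*(-1) = -⅛ ≈ -0.12500)
D = 13 (D = 13 + 0 = 13)
V(a) = -105/8 (V(a) = 3*(-4 - ⅛*3) = 3*(-4 - 3/8) = 3*(-35/8) = -105/8)
I(A, Y) = 13 + A + Y (I(A, Y) = (A + Y) + 13 = 13 + A + Y)
-742*I(V(-5), -12) = -742*(13 - 105/8 - 12) = -742*(-97/8) = 35987/4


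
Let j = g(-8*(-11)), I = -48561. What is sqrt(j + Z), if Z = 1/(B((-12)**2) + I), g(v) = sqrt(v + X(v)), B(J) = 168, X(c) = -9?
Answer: sqrt(-5377 + 260209161*sqrt(79))/16131 ≈ 2.9813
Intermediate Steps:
g(v) = sqrt(-9 + v) (g(v) = sqrt(v - 9) = sqrt(-9 + v))
j = sqrt(79) (j = sqrt(-9 - 8*(-11)) = sqrt(-9 + 88) = sqrt(79) ≈ 8.8882)
Z = -1/48393 (Z = 1/(168 - 48561) = 1/(-48393) = -1/48393 ≈ -2.0664e-5)
sqrt(j + Z) = sqrt(sqrt(79) - 1/48393) = sqrt(-1/48393 + sqrt(79))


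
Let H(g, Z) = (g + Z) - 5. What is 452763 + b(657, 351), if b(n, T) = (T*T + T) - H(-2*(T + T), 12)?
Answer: 577712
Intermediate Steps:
H(g, Z) = -5 + Z + g (H(g, Z) = (Z + g) - 5 = -5 + Z + g)
b(n, T) = -7 + T² + 5*T (b(n, T) = (T*T + T) - (-5 + 12 - 2*(T + T)) = (T² + T) - (-5 + 12 - 4*T) = (T + T²) - (-5 + 12 - 4*T) = (T + T²) - (7 - 4*T) = (T + T²) + (-7 + 4*T) = -7 + T² + 5*T)
452763 + b(657, 351) = 452763 + (-7 + 351² + 5*351) = 452763 + (-7 + 123201 + 1755) = 452763 + 124949 = 577712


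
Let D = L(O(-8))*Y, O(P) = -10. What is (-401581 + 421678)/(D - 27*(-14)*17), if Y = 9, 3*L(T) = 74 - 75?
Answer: 6699/2141 ≈ 3.1289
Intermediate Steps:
L(T) = -1/3 (L(T) = (74 - 75)/3 = (1/3)*(-1) = -1/3)
D = -3 (D = -1/3*9 = -3)
(-401581 + 421678)/(D - 27*(-14)*17) = (-401581 + 421678)/(-3 - 27*(-14)*17) = 20097/(-3 + 378*17) = 20097/(-3 + 6426) = 20097/6423 = 20097*(1/6423) = 6699/2141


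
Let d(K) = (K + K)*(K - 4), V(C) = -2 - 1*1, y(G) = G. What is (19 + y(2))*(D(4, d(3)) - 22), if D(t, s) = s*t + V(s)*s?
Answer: -588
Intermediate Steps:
V(C) = -3 (V(C) = -2 - 1 = -3)
d(K) = 2*K*(-4 + K) (d(K) = (2*K)*(-4 + K) = 2*K*(-4 + K))
D(t, s) = -3*s + s*t (D(t, s) = s*t - 3*s = -3*s + s*t)
(19 + y(2))*(D(4, d(3)) - 22) = (19 + 2)*((2*3*(-4 + 3))*(-3 + 4) - 22) = 21*((2*3*(-1))*1 - 22) = 21*(-6*1 - 22) = 21*(-6 - 22) = 21*(-28) = -588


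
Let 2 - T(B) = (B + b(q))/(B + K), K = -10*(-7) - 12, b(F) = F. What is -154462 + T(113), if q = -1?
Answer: -26412772/171 ≈ -1.5446e+5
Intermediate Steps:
K = 58 (K = 70 - 12 = 58)
T(B) = 2 - (-1 + B)/(58 + B) (T(B) = 2 - (B - 1)/(B + 58) = 2 - (-1 + B)/(58 + B))
-154462 + T(113) = -154462 + (117 + 113)/(58 + 113) = -154462 + 230/171 = -26412772/171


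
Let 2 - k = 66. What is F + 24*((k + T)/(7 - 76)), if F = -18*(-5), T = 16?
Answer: 2454/23 ≈ 106.70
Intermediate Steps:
k = -64 (k = 2 - 1*66 = 2 - 66 = -64)
F = 90
F + 24*((k + T)/(7 - 76)) = 90 + 24*((-64 + 16)/(7 - 76)) = 90 + 24*(-48/(-69)) = 90 + 24*(-48*(-1/69)) = 90 + 24*(16/23) = 90 + 384/23 = 2454/23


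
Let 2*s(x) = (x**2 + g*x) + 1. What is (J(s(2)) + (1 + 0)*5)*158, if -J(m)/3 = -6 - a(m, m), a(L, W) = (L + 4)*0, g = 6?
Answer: 3634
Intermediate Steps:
a(L, W) = 0 (a(L, W) = (4 + L)*0 = 0)
s(x) = 1/2 + x**2/2 + 3*x (s(x) = ((x**2 + 6*x) + 1)/2 = (1 + x**2 + 6*x)/2 = 1/2 + x**2/2 + 3*x)
J(m) = 18 (J(m) = -3*(-6 - 1*0) = -3*(-6 + 0) = -3*(-6) = 18)
(J(s(2)) + (1 + 0)*5)*158 = (18 + (1 + 0)*5)*158 = (18 + 1*5)*158 = (18 + 5)*158 = 23*158 = 3634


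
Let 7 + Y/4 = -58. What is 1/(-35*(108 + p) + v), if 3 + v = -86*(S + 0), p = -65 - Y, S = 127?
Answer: -1/21530 ≈ -4.6447e-5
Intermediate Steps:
Y = -260 (Y = -28 + 4*(-58) = -28 - 232 = -260)
p = 195 (p = -65 - 1*(-260) = -65 + 260 = 195)
v = -10925 (v = -3 - 86*(127 + 0) = -3 - 86*127 = -3 - 10922 = -10925)
1/(-35*(108 + p) + v) = 1/(-35*(108 + 195) - 10925) = 1/(-35*303 - 10925) = 1/(-10605 - 10925) = 1/(-21530) = -1/21530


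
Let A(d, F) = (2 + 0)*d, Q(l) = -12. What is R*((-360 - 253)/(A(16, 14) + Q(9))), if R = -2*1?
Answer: 613/10 ≈ 61.300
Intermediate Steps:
A(d, F) = 2*d
R = -2
R*((-360 - 253)/(A(16, 14) + Q(9))) = -2*(-360 - 253)/(2*16 - 12) = -(-1226)/(32 - 12) = -(-1226)/20 = -2*(-613/20) = 613/10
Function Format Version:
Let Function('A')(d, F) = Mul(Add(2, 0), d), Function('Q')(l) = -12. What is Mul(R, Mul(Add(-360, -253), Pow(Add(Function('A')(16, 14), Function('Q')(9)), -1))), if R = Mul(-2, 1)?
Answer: Rational(613, 10) ≈ 61.300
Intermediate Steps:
Function('A')(d, F) = Mul(2, d)
R = -2
Mul(R, Mul(Add(-360, -253), Pow(Add(Function('A')(16, 14), Function('Q')(9)), -1))) = Mul(-2, Mul(Add(-360, -253), Pow(Add(Mul(2, 16), -12), -1))) = Mul(-2, Mul(-613, Pow(Add(32, -12), -1))) = Mul(-2, Mul(-613, Pow(20, -1))) = Mul(-2, Mul(-613, Rational(1, 20))) = Mul(-2, Rational(-613, 20)) = Rational(613, 10)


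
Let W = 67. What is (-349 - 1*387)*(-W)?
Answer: 49312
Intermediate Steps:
(-349 - 1*387)*(-W) = (-349 - 1*387)*(-1*67) = (-349 - 387)*(-67) = -736*(-67) = 49312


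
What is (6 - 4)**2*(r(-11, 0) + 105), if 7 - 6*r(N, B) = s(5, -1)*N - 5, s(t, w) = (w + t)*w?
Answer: 1196/3 ≈ 398.67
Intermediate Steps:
s(t, w) = w*(t + w) (s(t, w) = (t + w)*w = w*(t + w))
r(N, B) = 2 + 2*N/3 (r(N, B) = 7/6 - ((-(5 - 1))*N - 5)/6 = 7/6 - ((-1*4)*N - 5)/6 = 7/6 - (-4*N - 5)/6 = 7/6 - (-5 - 4*N)/6 = 7/6 + (5/6 + 2*N/3) = 2 + 2*N/3)
(6 - 4)**2*(r(-11, 0) + 105) = (6 - 4)**2*((2 + (2/3)*(-11)) + 105) = 2**2*((2 - 22/3) + 105) = 4*(-16/3 + 105) = 4*(299/3) = 1196/3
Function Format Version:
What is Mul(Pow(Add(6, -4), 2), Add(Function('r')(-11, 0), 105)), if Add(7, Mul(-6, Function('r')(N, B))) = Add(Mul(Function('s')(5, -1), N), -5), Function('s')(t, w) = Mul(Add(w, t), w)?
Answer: Rational(1196, 3) ≈ 398.67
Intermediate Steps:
Function('s')(t, w) = Mul(w, Add(t, w)) (Function('s')(t, w) = Mul(Add(t, w), w) = Mul(w, Add(t, w)))
Function('r')(N, B) = Add(2, Mul(Rational(2, 3), N)) (Function('r')(N, B) = Add(Rational(7, 6), Mul(Rational(-1, 6), Add(Mul(Mul(-1, Add(5, -1)), N), -5))) = Add(Rational(7, 6), Mul(Rational(-1, 6), Add(Mul(Mul(-1, 4), N), -5))) = Add(Rational(7, 6), Mul(Rational(-1, 6), Add(Mul(-4, N), -5))) = Add(Rational(7, 6), Mul(Rational(-1, 6), Add(-5, Mul(-4, N)))) = Add(Rational(7, 6), Add(Rational(5, 6), Mul(Rational(2, 3), N))) = Add(2, Mul(Rational(2, 3), N)))
Mul(Pow(Add(6, -4), 2), Add(Function('r')(-11, 0), 105)) = Mul(Pow(Add(6, -4), 2), Add(Add(2, Mul(Rational(2, 3), -11)), 105)) = Mul(Pow(2, 2), Add(Add(2, Rational(-22, 3)), 105)) = Mul(4, Add(Rational(-16, 3), 105)) = Mul(4, Rational(299, 3)) = Rational(1196, 3)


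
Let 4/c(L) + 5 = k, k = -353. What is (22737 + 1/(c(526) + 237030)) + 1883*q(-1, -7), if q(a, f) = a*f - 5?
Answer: 1124479037283/42428368 ≈ 26503.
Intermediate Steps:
q(a, f) = -5 + a*f
c(L) = -2/179 (c(L) = 4/(-5 - 353) = 4/(-358) = 4*(-1/358) = -2/179)
(22737 + 1/(c(526) + 237030)) + 1883*q(-1, -7) = (22737 + 1/(-2/179 + 237030)) + 1883*(-5 - 1*(-7)) = (22737 + 1/(42428368/179)) + 1883*(-5 + 7) = (22737 + 179/42428368) + 1883*2 = 964693803395/42428368 + 3766 = 1124479037283/42428368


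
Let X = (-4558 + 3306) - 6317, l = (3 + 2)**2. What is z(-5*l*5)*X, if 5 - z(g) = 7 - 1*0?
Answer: 15138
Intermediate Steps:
l = 25 (l = 5**2 = 25)
z(g) = -2 (z(g) = 5 - (7 - 1*0) = 5 - (7 + 0) = 5 - 1*7 = 5 - 7 = -2)
X = -7569 (X = -1252 - 6317 = -7569)
z(-5*l*5)*X = -2*(-7569) = 15138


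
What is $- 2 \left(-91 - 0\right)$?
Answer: $182$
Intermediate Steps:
$- 2 \left(-91 - 0\right) = - 2 \left(-91 + 0\right) = \left(-2\right) \left(-91\right) = 182$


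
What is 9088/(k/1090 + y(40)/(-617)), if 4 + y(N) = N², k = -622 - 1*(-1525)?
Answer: -6111952640/1182489 ≈ -5168.7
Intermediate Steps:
k = 903 (k = -622 + 1525 = 903)
y(N) = -4 + N²
9088/(k/1090 + y(40)/(-617)) = 9088/(903/1090 + (-4 + 40²)/(-617)) = 9088/(903*(1/1090) + (-4 + 1600)*(-1/617)) = 9088/(903/1090 + 1596*(-1/617)) = 9088/(903/1090 - 1596/617) = 9088/(-1182489/672530) = 9088*(-672530/1182489) = -6111952640/1182489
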